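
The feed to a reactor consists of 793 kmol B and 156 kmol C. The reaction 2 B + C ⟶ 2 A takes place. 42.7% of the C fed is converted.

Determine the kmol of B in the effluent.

660 kmol

C reacted = 0.427 × 156 = 66.61 kmol; ν_C = −1, so ξ = 66.61/1 = 66.61 kmol.
Outlet amounts (n = n₀ + ν ξ):
  B: 793 − 2(66.61) = 659.8
  C: 156 − 1(66.61) = 89.39
  A: 0 + 2(66.61) = 133.2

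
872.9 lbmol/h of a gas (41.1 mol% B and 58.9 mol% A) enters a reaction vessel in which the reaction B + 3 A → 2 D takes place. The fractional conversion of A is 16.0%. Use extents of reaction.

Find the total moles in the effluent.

818 lbmol/h

A reacted = 0.16 × 514.1 = 82.26 lbmol/h; ν_A = −3, so ξ = 82.26/3 = 27.42 lbmol/h.
Outlet amounts (n = n₀ + ν ξ):
  B: 358.8 − 1(27.42) = 331.3
  A: 514.1 − 3(27.42) = 431.9
  D: 0 + 2(27.42) = 54.84
Total out = 331.3 + 431.9 + 54.84 = 818.1 lbmol/h.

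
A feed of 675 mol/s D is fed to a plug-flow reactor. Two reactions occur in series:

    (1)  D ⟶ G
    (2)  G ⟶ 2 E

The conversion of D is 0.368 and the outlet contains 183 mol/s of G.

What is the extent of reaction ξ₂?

Conversion of D: D consumed = 1ξ₁ = 0.368 × 675 → ξ₁ = 248.4 mol/s.
G balance: n_G = 0 + 1ξ₁ − 1ξ₂ = 183 → ξ₂ = (1·248.4 − 183)/1 = 65.4 mol/s.
Outlet amounts (n = n₀ + Σ ν·ξ):
  D: 675 − 1(248.4) = 426.6
  G: 0 + 1(248.4) − 1(65.4) = 183
  E: 0 + 2(65.4) = 130.8

ξ₂ = 65.4 mol/s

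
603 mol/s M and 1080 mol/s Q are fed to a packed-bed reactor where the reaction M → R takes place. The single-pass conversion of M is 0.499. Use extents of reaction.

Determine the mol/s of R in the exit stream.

M reacted = 0.499 × 603 = 300.9 mol/s; ν_M = −1, so ξ = 300.9/1 = 300.9 mol/s.
Outlet amounts (n = n₀ + ν ξ):
  M: 603 − 1(300.9) = 302.1
  R: 0 + 1(300.9) = 300.9
  Q: 1080 (inert)

301 mol/s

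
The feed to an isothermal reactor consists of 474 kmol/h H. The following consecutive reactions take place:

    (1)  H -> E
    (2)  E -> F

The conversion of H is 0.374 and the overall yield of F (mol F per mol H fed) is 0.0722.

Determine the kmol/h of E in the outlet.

143 kmol/h

Conversion of H: H consumed = 1ξ₁ = 0.374 × 474 → ξ₁ = 177.3 kmol/h.
Yield of F: 1ξ₂ / 474 = 0.0722 → ξ₂ = 34.22 kmol/h.
Outlet amounts (n = n₀ + Σ ν·ξ):
  H: 474 − 1(177.3) = 296.7
  E: 0 + 1(177.3) − 1(34.22) = 143.1
  F: 0 + 1(34.22) = 34.22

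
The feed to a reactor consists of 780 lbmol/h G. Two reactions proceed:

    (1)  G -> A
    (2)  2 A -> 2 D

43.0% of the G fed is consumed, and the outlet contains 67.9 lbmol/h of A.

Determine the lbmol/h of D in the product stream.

268 lbmol/h

Conversion of G: G consumed = 1ξ₁ = 0.43 × 780 → ξ₁ = 335.4 lbmol/h.
A balance: n_A = 0 + 1ξ₁ − 2ξ₂ = 67.9 → ξ₂ = (1·335.4 − 67.9)/2 = 133.8 lbmol/h.
Outlet amounts (n = n₀ + Σ ν·ξ):
  G: 780 − 1(335.4) = 444.6
  A: 0 + 1(335.4) − 2(133.8) = 67.9
  D: 0 + 2(133.8) = 267.5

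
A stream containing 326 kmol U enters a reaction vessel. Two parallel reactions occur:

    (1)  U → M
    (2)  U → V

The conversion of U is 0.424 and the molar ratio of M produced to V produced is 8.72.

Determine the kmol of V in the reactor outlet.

14.2 kmol

Conversion of U: U consumed = 0.424 × 326 = 138.2 kmol = 1ξ₁ + 1ξ₂.
Selectivity: 1ξ₁ / (1ξ₂) = 8.72 → ξ₁ = 8.72 ξ₂.
Substitute: (1·8.72 + 1) ξ₂ = 138.2 → ξ₂ = 14.22 kmol, ξ₁ = 124 kmol.
Outlet amounts (n = n₀ + Σ ν·ξ):
  U: 326 − 1(124) − 1(14.22) = 187.8
  M: 0 + 1(124) = 124
  V: 0 + 1(14.22) = 14.22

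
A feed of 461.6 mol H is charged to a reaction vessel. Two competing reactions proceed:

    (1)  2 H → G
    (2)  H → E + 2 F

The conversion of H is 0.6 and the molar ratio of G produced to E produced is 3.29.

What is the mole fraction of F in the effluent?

Conversion of H: H consumed = 0.6 × 461.6 = 277 mol = 2ξ₁ + 1ξ₂.
Selectivity: 1ξ₁ / (1ξ₂) = 3.29 → ξ₁ = 3.29 ξ₂.
Substitute: (2·3.29 + 1) ξ₂ = 277 → ξ₂ = 36.54 mol, ξ₁ = 120.2 mol.
Outlet amounts (n = n₀ + Σ ν·ξ):
  H: 461.6 − 2(120.2) − 1(36.54) = 184.6
  G: 0 + 1(120.2) = 120.2
  E: 0 + 1(36.54) = 36.54
  F: 0 + 2(36.54) = 73.08
Total out = 414.5 mol; y_F = 73.08 / 414.5 = 0.1763.

0.176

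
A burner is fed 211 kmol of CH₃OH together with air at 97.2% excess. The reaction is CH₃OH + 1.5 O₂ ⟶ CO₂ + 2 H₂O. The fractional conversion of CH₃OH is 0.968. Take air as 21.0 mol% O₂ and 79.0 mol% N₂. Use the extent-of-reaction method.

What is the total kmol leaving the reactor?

Stoichiometric O₂ = 1.5 × 211 = 316.5 kmol; O₂ fed = 316.5 × 1.972 = 624.1 kmol.
N₂ fed = 624.1 × 79/21 = 2348 kmol.
Fuel reacted = 0.968 × 211 → ξ = 204.2 kmol.
Outlet (n = n₀ + ν ξ):
  CH₃OH: 211 − 1(204.2) = 6.752
  O₂: 624.1 − 1.5(204.2) = 317.8
  N₂: 2348 (inert)
  CO₂: 0 + 1(204.2) = 204.2
  H₂O: 0 + 2(204.2) = 408.5
Total out = 6.752 + 317.8 + 2348 + 204.2 + 408.5 = 3285 kmol.

3290 kmol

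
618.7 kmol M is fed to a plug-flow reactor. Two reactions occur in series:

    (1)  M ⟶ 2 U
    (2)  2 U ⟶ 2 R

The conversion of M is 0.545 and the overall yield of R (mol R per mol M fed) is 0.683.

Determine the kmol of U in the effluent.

252 kmol

Conversion of M: M consumed = 1ξ₁ = 0.545 × 618.7 → ξ₁ = 337.2 kmol.
Yield of R: 2ξ₂ / 618.7 = 0.683 → ξ₂ = 211.3 kmol.
Outlet amounts (n = n₀ + Σ ν·ξ):
  M: 618.7 − 1(337.2) = 281.5
  U: 0 + 2(337.2) − 2(211.3) = 251.8
  R: 0 + 2(211.3) = 422.6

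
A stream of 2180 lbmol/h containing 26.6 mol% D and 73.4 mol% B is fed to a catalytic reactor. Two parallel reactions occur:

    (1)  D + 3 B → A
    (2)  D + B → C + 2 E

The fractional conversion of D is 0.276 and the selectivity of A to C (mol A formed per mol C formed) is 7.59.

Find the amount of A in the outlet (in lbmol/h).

141 lbmol/h

Conversion of D: D consumed = 0.276 × 579.9 = 160 lbmol/h = 1ξ₁ + 1ξ₂.
Selectivity: 1ξ₁ / (1ξ₂) = 7.59 → ξ₁ = 7.59 ξ₂.
Substitute: (1·7.59 + 1) ξ₂ = 160 → ξ₂ = 18.63 lbmol/h, ξ₁ = 141.4 lbmol/h.
Outlet amounts (n = n₀ + Σ ν·ξ):
  D: 579.9 − 1(141.4) − 1(18.63) = 419.8
  B: 1600 − 3(141.4) − 1(18.63) = 1157
  A: 0 + 1(141.4) = 141.4
  C: 0 + 1(18.63) = 18.63
  E: 0 + 2(18.63) = 37.26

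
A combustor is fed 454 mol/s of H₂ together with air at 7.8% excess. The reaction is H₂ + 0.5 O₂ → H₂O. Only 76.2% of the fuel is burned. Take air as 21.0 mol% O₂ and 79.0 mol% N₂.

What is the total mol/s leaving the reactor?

Stoichiometric O₂ = 0.5 × 454 = 227 mol/s; O₂ fed = 227 × 1.078 = 244.7 mol/s.
N₂ fed = 244.7 × 79/21 = 920.6 mol/s.
Fuel reacted = 0.762 × 454 → ξ = 345.9 mol/s.
Outlet (n = n₀ + ν ξ):
  H₂: 454 − 1(345.9) = 108.1
  O₂: 244.7 − 0.5(345.9) = 71.73
  N₂: 920.6 (inert)
  H₂O: 0 + 1(345.9) = 345.9
Total out = 108.1 + 71.73 + 920.6 + 345.9 = 1446 mol/s.

1450 mol/s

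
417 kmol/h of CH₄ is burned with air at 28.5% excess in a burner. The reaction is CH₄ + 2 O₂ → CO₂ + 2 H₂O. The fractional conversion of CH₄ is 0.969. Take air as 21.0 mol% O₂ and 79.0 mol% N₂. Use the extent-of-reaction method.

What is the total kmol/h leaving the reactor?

5520 kmol/h

Stoichiometric O₂ = 2 × 417 = 834 kmol/h; O₂ fed = 834 × 1.285 = 1072 kmol/h.
N₂ fed = 1072 × 79/21 = 4032 kmol/h.
Fuel reacted = 0.969 × 417 → ξ = 404.1 kmol/h.
Outlet (n = n₀ + ν ξ):
  CH₄: 417 − 1(404.1) = 12.93
  O₂: 1072 − 2(404.1) = 263.5
  N₂: 4032 (inert)
  CO₂: 0 + 1(404.1) = 404.1
  H₂O: 0 + 2(404.1) = 808.1
Total out = 12.93 + 263.5 + 4032 + 404.1 + 808.1 = 5520 kmol/h.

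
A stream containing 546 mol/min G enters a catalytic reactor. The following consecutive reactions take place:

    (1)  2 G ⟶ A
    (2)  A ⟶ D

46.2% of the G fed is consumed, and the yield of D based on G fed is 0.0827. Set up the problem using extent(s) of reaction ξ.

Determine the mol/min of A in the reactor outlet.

81 mol/min

Conversion of G: G consumed = 2ξ₁ = 0.462 × 546 → ξ₁ = 126.1 mol/min.
Yield of D: 1ξ₂ / 546 = 0.0827 → ξ₂ = 45.15 mol/min.
Outlet amounts (n = n₀ + Σ ν·ξ):
  G: 546 − 2(126.1) = 293.7
  A: 0 + 1(126.1) − 1(45.15) = 80.97
  D: 0 + 1(45.15) = 45.15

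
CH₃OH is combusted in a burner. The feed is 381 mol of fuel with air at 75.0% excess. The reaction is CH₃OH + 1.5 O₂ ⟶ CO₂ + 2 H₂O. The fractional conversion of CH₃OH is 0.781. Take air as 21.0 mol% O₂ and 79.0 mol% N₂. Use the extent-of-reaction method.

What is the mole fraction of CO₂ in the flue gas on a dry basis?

0.0633

Stoichiometric O₂ = 1.5 × 381 = 571.5 mol; O₂ fed = 571.5 × 1.750 = 1000 mol.
N₂ fed = 1000 × 79/21 = 3762 mol.
Fuel reacted = 0.781 × 381 → ξ = 297.6 mol.
Outlet (n = n₀ + ν ξ):
  CH₃OH: 381 − 1(297.6) = 83.44
  O₂: 1000 − 1.5(297.6) = 553.8
  N₂: 3762 (inert)
  CO₂: 0 + 1(297.6) = 297.6
  H₂O: 0 + 2(297.6) = 595.1
Dry total = 4697 mol; y_CO₂ (dry) = 297.6 / 4697 = 0.06335.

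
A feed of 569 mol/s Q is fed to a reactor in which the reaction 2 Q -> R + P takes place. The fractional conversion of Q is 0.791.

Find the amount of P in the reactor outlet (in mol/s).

Q reacted = 0.791 × 569 = 450.1 mol/s; ν_Q = −2, so ξ = 450.1/2 = 225 mol/s.
Outlet amounts (n = n₀ + ν ξ):
  Q: 569 − 2(225) = 118.9
  R: 0 + 1(225) = 225
  P: 0 + 1(225) = 225

225 mol/s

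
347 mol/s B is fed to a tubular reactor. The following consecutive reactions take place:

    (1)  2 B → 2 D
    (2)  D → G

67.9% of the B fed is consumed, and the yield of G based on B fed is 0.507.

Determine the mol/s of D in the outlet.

Conversion of B: B consumed = 2ξ₁ = 0.679 × 347 → ξ₁ = 117.8 mol/s.
Yield of G: 1ξ₂ / 347 = 0.507 → ξ₂ = 175.9 mol/s.
Outlet amounts (n = n₀ + Σ ν·ξ):
  B: 347 − 2(117.8) = 111.4
  D: 0 + 2(117.8) − 1(175.9) = 59.68
  G: 0 + 1(175.9) = 175.9

59.7 mol/s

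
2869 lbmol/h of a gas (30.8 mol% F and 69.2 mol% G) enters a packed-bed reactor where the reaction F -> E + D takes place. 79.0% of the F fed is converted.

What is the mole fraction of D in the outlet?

F reacted = 0.79 × 883.7 = 698.1 lbmol/h; ν_F = −1, so ξ = 698.1/1 = 698.1 lbmol/h.
Outlet amounts (n = n₀ + ν ξ):
  F: 883.7 − 1(698.1) = 185.6
  E: 0 + 1(698.1) = 698.1
  D: 0 + 1(698.1) = 698.1
  G: 1985 (inert)
Total out = 3567 lbmol/h; y_D = 698.1 / 3567 = 0.1957.

0.196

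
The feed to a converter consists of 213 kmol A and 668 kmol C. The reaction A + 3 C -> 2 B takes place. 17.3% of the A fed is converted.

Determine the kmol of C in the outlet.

557 kmol

A reacted = 0.173 × 213 = 36.85 kmol; ν_A = −1, so ξ = 36.85/1 = 36.85 kmol.
Outlet amounts (n = n₀ + ν ξ):
  A: 213 − 1(36.85) = 176.2
  C: 668 − 3(36.85) = 557.5
  B: 0 + 2(36.85) = 73.7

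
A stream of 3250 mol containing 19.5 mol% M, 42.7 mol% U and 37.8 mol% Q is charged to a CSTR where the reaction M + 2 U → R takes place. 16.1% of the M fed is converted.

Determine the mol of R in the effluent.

M reacted = 0.161 × 633.8 = 102 mol; ν_M = −1, so ξ = 102/1 = 102 mol.
Outlet amounts (n = n₀ + ν ξ):
  M: 633.8 − 1(102) = 531.7
  U: 1388 − 2(102) = 1184
  R: 0 + 1(102) = 102
  Q: 1228 (inert)

102 mol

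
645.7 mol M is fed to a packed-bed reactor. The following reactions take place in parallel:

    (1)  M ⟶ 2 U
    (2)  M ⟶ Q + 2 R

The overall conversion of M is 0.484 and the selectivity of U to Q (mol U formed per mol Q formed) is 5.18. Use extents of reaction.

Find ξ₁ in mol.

Conversion of M: M consumed = 0.484 × 645.7 = 312.5 mol = 1ξ₁ + 1ξ₂.
Selectivity: 2ξ₁ / (1ξ₂) = 5.18 → ξ₁ = 2.59 ξ₂.
Substitute: (1·2.59 + 1) ξ₂ = 312.5 → ξ₂ = 87.05 mol, ξ₁ = 225.5 mol.
Outlet amounts (n = n₀ + Σ ν·ξ):
  M: 645.7 − 1(225.5) − 1(87.05) = 333.2
  U: 0 + 2(225.5) = 450.9
  Q: 0 + 1(87.05) = 87.05
  R: 0 + 2(87.05) = 174.1

ξ₁ = 225 mol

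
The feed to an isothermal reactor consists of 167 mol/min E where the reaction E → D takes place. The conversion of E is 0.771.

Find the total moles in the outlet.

167 mol/min

E reacted = 0.771 × 167 = 128.8 mol/min; ν_E = −1, so ξ = 128.8/1 = 128.8 mol/min.
Outlet amounts (n = n₀ + ν ξ):
  E: 167 − 1(128.8) = 38.24
  D: 0 + 1(128.8) = 128.8
Total out = 38.24 + 128.8 = 167 mol/min.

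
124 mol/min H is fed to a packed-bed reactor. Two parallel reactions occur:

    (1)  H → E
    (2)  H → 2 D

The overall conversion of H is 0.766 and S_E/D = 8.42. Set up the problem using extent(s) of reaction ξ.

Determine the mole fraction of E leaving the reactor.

0.693

Conversion of H: H consumed = 0.766 × 124 = 94.98 mol/min = 1ξ₁ + 1ξ₂.
Selectivity: 1ξ₁ / (2ξ₂) = 8.42 → ξ₁ = 16.84 ξ₂.
Substitute: (1·16.84 + 1) ξ₂ = 94.98 → ξ₂ = 5.324 mol/min, ξ₁ = 89.66 mol/min.
Outlet amounts (n = n₀ + Σ ν·ξ):
  H: 124 − 1(89.66) − 1(5.324) = 29.02
  E: 0 + 1(89.66) = 89.66
  D: 0 + 2(5.324) = 10.65
Total out = 129.3 mol/min; y_E = 89.66 / 129.3 = 0.6933.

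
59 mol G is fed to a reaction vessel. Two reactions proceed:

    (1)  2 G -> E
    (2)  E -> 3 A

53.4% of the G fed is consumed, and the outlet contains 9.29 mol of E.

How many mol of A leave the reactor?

19.4 mol

Conversion of G: G consumed = 2ξ₁ = 0.534 × 59 → ξ₁ = 15.75 mol.
E balance: n_E = 0 + 1ξ₁ − 1ξ₂ = 9.29 → ξ₂ = (1·15.75 − 9.29)/1 = 6.463 mol.
Outlet amounts (n = n₀ + Σ ν·ξ):
  G: 59 − 2(15.75) = 27.49
  E: 0 + 1(15.75) − 1(6.463) = 9.29
  A: 0 + 3(6.463) = 19.39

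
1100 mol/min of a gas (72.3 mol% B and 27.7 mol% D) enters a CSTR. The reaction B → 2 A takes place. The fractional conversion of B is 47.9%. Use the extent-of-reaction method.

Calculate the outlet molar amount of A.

B reacted = 0.479 × 795.3 = 380.9 mol/min; ν_B = −1, so ξ = 380.9/1 = 380.9 mol/min.
Outlet amounts (n = n₀ + ν ξ):
  B: 795.3 − 1(380.9) = 414.4
  A: 0 + 2(380.9) = 761.9
  D: 304.7 (inert)

762 mol/min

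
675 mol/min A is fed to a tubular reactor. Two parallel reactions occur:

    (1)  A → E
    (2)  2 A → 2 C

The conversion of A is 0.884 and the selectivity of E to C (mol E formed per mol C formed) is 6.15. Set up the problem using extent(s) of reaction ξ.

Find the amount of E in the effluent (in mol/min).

513 mol/min

Conversion of A: A consumed = 0.884 × 675 = 596.7 mol/min = 1ξ₁ + 2ξ₂.
Selectivity: 1ξ₁ / (2ξ₂) = 6.15 → ξ₁ = 12.3 ξ₂.
Substitute: (1·12.3 + 2) ξ₂ = 596.7 → ξ₂ = 41.73 mol/min, ξ₁ = 513.2 mol/min.
Outlet amounts (n = n₀ + Σ ν·ξ):
  A: 675 − 1(513.2) − 2(41.73) = 78.3
  E: 0 + 1(513.2) = 513.2
  C: 0 + 2(41.73) = 83.45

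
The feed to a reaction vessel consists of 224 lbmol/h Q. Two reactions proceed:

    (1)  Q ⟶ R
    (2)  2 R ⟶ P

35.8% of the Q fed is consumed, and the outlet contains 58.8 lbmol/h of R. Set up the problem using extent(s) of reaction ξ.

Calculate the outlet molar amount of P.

10.7 lbmol/h

Conversion of Q: Q consumed = 1ξ₁ = 0.358 × 224 → ξ₁ = 80.19 lbmol/h.
R balance: n_R = 0 + 1ξ₁ − 2ξ₂ = 58.8 → ξ₂ = (1·80.19 − 58.8)/2 = 10.7 lbmol/h.
Outlet amounts (n = n₀ + Σ ν·ξ):
  Q: 224 − 1(80.19) = 143.8
  R: 0 + 1(80.19) − 2(10.7) = 58.8
  P: 0 + 1(10.7) = 10.7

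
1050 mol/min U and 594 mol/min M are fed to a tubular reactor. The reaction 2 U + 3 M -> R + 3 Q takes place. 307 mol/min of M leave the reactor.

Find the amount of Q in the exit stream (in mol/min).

287 mol/min

For M: n = n₀ − 3ξ → 307 = 594 − 3ξ, giving ξ = 95.67 mol/min.
Outlet amounts (n = n₀ + ν ξ):
  U: 1050 − 2(95.67) = 858.7
  M: 594 − 3(95.67) = 307
  R: 0 + 1(95.67) = 95.67
  Q: 0 + 3(95.67) = 287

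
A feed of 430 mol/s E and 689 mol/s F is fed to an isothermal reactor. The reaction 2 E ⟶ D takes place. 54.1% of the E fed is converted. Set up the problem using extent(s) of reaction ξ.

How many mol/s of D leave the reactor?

116 mol/s

E reacted = 0.541 × 430 = 232.6 mol/s; ν_E = −2, so ξ = 232.6/2 = 116.3 mol/s.
Outlet amounts (n = n₀ + ν ξ):
  E: 430 − 2(116.3) = 197.4
  D: 0 + 1(116.3) = 116.3
  F: 689 (inert)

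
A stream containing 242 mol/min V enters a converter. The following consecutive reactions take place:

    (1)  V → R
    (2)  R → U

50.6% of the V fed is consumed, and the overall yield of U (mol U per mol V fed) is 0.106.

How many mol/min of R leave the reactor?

96.8 mol/min

Conversion of V: V consumed = 1ξ₁ = 0.506 × 242 → ξ₁ = 122.5 mol/min.
Yield of U: 1ξ₂ / 242 = 0.106 → ξ₂ = 25.65 mol/min.
Outlet amounts (n = n₀ + Σ ν·ξ):
  V: 242 − 1(122.5) = 119.5
  R: 0 + 1(122.5) − 1(25.65) = 96.8
  U: 0 + 1(25.65) = 25.65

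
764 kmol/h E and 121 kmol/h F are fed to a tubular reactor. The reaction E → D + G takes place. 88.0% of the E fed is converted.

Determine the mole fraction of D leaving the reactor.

E reacted = 0.88 × 764 = 672.3 kmol/h; ν_E = −1, so ξ = 672.3/1 = 672.3 kmol/h.
Outlet amounts (n = n₀ + ν ξ):
  E: 764 − 1(672.3) = 91.68
  D: 0 + 1(672.3) = 672.3
  G: 0 + 1(672.3) = 672.3
  F: 121 (inert)
Total out = 1557 kmol/h; y_D = 672.3 / 1557 = 0.4317.

0.432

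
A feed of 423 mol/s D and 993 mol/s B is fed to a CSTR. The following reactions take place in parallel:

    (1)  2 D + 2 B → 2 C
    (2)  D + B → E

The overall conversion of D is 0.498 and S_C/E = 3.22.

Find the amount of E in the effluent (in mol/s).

Conversion of D: D consumed = 0.498 × 423 = 210.7 mol/s = 2ξ₁ + 1ξ₂.
Selectivity: 2ξ₁ / (1ξ₂) = 3.22 → ξ₁ = 1.61 ξ₂.
Substitute: (2·1.61 + 1) ξ₂ = 210.7 → ξ₂ = 49.92 mol/s, ξ₁ = 80.37 mol/s.
Outlet amounts (n = n₀ + Σ ν·ξ):
  D: 423 − 2(80.37) − 1(49.92) = 212.3
  B: 993 − 2(80.37) − 1(49.92) = 782.3
  C: 0 + 2(80.37) = 160.7
  E: 0 + 1(49.92) = 49.92

49.9 mol/s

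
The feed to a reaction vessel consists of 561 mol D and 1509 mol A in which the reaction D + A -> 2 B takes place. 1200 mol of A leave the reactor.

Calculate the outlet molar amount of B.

618 mol

For A: n = n₀ − 1ξ → 1200 = 1509 − 1ξ, giving ξ = 309 mol.
Outlet amounts (n = n₀ + ν ξ):
  D: 561 − 1(309) = 252
  A: 1509 − 1(309) = 1200
  B: 0 + 2(309) = 618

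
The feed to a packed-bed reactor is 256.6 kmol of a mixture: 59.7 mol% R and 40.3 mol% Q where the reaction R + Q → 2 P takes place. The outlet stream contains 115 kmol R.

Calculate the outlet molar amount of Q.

For R: n = n₀ − 1ξ → 115 = 153.2 − 1ξ, giving ξ = 38.19 kmol.
Outlet amounts (n = n₀ + ν ξ):
  R: 153.2 − 1(38.19) = 115
  Q: 103.4 − 1(38.19) = 65.22
  P: 0 + 2(38.19) = 76.38

65.2 kmol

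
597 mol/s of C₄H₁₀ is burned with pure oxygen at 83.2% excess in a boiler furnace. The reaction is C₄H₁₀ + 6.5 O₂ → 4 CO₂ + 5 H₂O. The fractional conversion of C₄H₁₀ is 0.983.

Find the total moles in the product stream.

Stoichiometric O₂ = 6.5 × 597 = 3880 mol/s; O₂ fed = 3880 × 1.832 = 7109 mol/s.
Fuel reacted = 0.983 × 597 → ξ = 586.9 mol/s.
Outlet (n = n₀ + ν ξ):
  C₄H₁₀: 597 − 1(586.9) = 10.15
  O₂: 7109 − 6.5(586.9) = 3295
  CO₂: 0 + 4(586.9) = 2347
  H₂O: 0 + 5(586.9) = 2934
Total out = 10.15 + 3295 + 2347 + 2934 = 8586 mol/s.

8590 mol/s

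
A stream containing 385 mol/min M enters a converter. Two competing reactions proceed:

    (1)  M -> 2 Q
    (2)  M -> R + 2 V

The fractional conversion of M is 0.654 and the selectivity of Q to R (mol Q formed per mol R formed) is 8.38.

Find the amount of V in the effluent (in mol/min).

97 mol/min

Conversion of M: M consumed = 0.654 × 385 = 251.8 mol/min = 1ξ₁ + 1ξ₂.
Selectivity: 2ξ₁ / (1ξ₂) = 8.38 → ξ₁ = 4.19 ξ₂.
Substitute: (1·4.19 + 1) ξ₂ = 251.8 → ξ₂ = 48.51 mol/min, ξ₁ = 203.3 mol/min.
Outlet amounts (n = n₀ + Σ ν·ξ):
  M: 385 − 1(203.3) − 1(48.51) = 133.2
  Q: 0 + 2(203.3) = 406.6
  R: 0 + 1(48.51) = 48.51
  V: 0 + 2(48.51) = 97.03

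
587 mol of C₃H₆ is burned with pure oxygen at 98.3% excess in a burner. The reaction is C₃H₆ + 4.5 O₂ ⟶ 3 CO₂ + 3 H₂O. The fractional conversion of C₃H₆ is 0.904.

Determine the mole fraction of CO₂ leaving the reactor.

0.261

Stoichiometric O₂ = 4.5 × 587 = 2642 mol; O₂ fed = 2642 × 1.983 = 5238 mol.
Fuel reacted = 0.904 × 587 → ξ = 530.6 mol.
Outlet (n = n₀ + ν ξ):
  C₃H₆: 587 − 1(530.6) = 56.35
  O₂: 5238 − 4.5(530.6) = 2850
  CO₂: 0 + 3(530.6) = 1592
  H₂O: 0 + 3(530.6) = 1592
Total out = 6090 mol; y_CO₂ = 1592 / 6090 = 0.2614.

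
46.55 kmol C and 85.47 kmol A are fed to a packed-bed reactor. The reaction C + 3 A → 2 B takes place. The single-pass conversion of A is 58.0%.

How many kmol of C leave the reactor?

30 kmol

A reacted = 0.58 × 85.47 = 49.57 kmol; ν_A = −3, so ξ = 49.57/3 = 16.52 kmol.
Outlet amounts (n = n₀ + ν ξ):
  C: 46.55 − 1(16.52) = 30.03
  A: 85.47 − 3(16.52) = 35.9
  B: 0 + 2(16.52) = 33.05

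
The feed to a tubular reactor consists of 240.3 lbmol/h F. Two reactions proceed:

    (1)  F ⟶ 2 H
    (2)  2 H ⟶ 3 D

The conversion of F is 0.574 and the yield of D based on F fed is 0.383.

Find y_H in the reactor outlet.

Conversion of F: F consumed = 1ξ₁ = 0.574 × 240.3 → ξ₁ = 137.9 lbmol/h.
Yield of D: 3ξ₂ / 240.3 = 0.383 → ξ₂ = 30.68 lbmol/h.
Outlet amounts (n = n₀ + Σ ν·ξ):
  F: 240.3 − 1(137.9) = 102.4
  H: 0 + 2(137.9) − 2(30.68) = 214.5
  D: 0 + 3(30.68) = 92.03
Total out = 408.9 lbmol/h; y_H = 214.5 / 408.9 = 0.5246.

0.525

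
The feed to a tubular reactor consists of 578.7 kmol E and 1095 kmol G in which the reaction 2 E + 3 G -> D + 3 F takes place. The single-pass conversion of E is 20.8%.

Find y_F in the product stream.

E reacted = 0.208 × 578.7 = 120.4 kmol; ν_E = −2, so ξ = 120.4/2 = 60.18 kmol.
Outlet amounts (n = n₀ + ν ξ):
  E: 578.7 − 2(60.18) = 458.3
  G: 1095 − 3(60.18) = 914.4
  D: 0 + 1(60.18) = 60.18
  F: 0 + 3(60.18) = 180.6
Total out = 1614 kmol; y_F = 180.6 / 1614 = 0.1119.

0.112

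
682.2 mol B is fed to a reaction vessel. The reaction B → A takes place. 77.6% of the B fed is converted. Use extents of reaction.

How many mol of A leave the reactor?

B reacted = 0.776 × 682.2 = 529.4 mol; ν_B = −1, so ξ = 529.4/1 = 529.4 mol.
Outlet amounts (n = n₀ + ν ξ):
  B: 682.2 − 1(529.4) = 152.8
  A: 0 + 1(529.4) = 529.4

529 mol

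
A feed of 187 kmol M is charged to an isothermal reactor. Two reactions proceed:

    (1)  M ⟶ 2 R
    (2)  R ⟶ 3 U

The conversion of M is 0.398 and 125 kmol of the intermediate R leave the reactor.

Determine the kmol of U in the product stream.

Conversion of M: M consumed = 1ξ₁ = 0.398 × 187 → ξ₁ = 74.43 kmol.
R balance: n_R = 0 + 2ξ₁ − 1ξ₂ = 125 → ξ₂ = (2·74.43 − 125)/1 = 23.85 kmol.
Outlet amounts (n = n₀ + Σ ν·ξ):
  M: 187 − 1(74.43) = 112.6
  R: 0 + 2(74.43) − 1(23.85) = 125
  U: 0 + 3(23.85) = 71.56

71.6 kmol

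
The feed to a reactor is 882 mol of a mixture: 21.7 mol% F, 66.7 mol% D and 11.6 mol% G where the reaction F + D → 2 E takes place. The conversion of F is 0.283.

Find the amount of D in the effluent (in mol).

F reacted = 0.283 × 191.4 = 54.16 mol; ν_F = −1, so ξ = 54.16/1 = 54.16 mol.
Outlet amounts (n = n₀ + ν ξ):
  F: 191.4 − 1(54.16) = 137.2
  D: 588.3 − 1(54.16) = 534.1
  E: 0 + 2(54.16) = 108.3
  G: 102.3 (inert)

534 mol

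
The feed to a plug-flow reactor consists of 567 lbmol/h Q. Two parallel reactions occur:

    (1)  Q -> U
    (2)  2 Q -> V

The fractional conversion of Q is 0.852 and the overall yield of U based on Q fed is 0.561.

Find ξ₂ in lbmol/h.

Yield of U: 1ξ₁ / 567 = 0.561 → ξ₁ = 318.1 lbmol/h.
Conversion of Q: 1ξ₁ + 2ξ₂ = 0.852 × 567 = 483.1 → ξ₂ = 82.5 lbmol/h.
Outlet amounts (n = n₀ + Σ ν·ξ):
  Q: 567 − 1(318.1) − 2(82.5) = 83.92
  U: 0 + 1(318.1) = 318.1
  V: 0 + 1(82.5) = 82.5

ξ₂ = 82.5 lbmol/h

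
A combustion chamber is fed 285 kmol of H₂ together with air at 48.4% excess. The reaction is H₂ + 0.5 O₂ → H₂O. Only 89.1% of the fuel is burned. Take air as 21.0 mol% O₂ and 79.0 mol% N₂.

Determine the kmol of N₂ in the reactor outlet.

Stoichiometric O₂ = 0.5 × 285 = 142.5 kmol; O₂ fed = 142.5 × 1.484 = 211.5 kmol.
N₂ fed = 211.5 × 79/21 = 795.5 kmol.
Fuel reacted = 0.891 × 285 → ξ = 253.9 kmol.
Outlet (n = n₀ + ν ξ):
  H₂: 285 − 1(253.9) = 31.06
  O₂: 211.5 − 0.5(253.9) = 84.5
  N₂: 795.5 (inert)
  H₂O: 0 + 1(253.9) = 253.9

796 kmol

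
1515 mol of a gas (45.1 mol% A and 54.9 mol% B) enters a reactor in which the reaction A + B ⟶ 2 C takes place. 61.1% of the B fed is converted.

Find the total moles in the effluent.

B reacted = 0.611 × 831.7 = 508.2 mol; ν_B = −1, so ξ = 508.2/1 = 508.2 mol.
Outlet amounts (n = n₀ + ν ξ):
  A: 683.3 − 1(508.2) = 175.1
  B: 831.7 − 1(508.2) = 323.5
  C: 0 + 2(508.2) = 1016
Total out = 175.1 + 323.5 + 1016 = 1515 mol.

1520 mol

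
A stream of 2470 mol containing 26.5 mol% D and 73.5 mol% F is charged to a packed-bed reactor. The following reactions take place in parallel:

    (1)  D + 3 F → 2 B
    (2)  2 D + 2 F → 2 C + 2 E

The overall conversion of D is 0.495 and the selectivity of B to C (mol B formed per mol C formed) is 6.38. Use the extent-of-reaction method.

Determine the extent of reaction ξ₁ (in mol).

Conversion of D: D consumed = 0.495 × 654.5 = 324 mol = 1ξ₁ + 2ξ₂.
Selectivity: 2ξ₁ / (2ξ₂) = 6.38 → ξ₁ = 6.38 ξ₂.
Substitute: (1·6.38 + 2) ξ₂ = 324 → ξ₂ = 38.66 mol, ξ₁ = 246.7 mol.
Outlet amounts (n = n₀ + Σ ν·ξ):
  D: 654.5 − 1(246.7) − 2(38.66) = 330.5
  F: 1815 − 3(246.7) − 2(38.66) = 998.1
  B: 0 + 2(246.7) = 493.3
  C: 0 + 2(38.66) = 77.33
  E: 0 + 2(38.66) = 77.33

ξ₁ = 247 mol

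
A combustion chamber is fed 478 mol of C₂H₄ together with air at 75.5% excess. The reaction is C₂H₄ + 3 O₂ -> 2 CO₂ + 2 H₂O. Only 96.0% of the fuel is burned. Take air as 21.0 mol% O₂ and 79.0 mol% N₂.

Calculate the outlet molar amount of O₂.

1140 mol

Stoichiometric O₂ = 3 × 478 = 1434 mol; O₂ fed = 1434 × 1.755 = 2517 mol.
N₂ fed = 2517 × 79/21 = 9467 mol.
Fuel reacted = 0.96 × 478 → ξ = 458.9 mol.
Outlet (n = n₀ + ν ξ):
  C₂H₄: 478 − 1(458.9) = 19.12
  O₂: 2517 − 3(458.9) = 1140
  N₂: 9467 (inert)
  CO₂: 0 + 2(458.9) = 917.8
  H₂O: 0 + 2(458.9) = 917.8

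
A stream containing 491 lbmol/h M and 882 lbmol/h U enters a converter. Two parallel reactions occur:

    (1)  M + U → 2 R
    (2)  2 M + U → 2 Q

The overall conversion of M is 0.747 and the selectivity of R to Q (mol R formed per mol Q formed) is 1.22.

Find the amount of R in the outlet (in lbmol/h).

Conversion of M: M consumed = 0.747 × 491 = 366.8 lbmol/h = 1ξ₁ + 2ξ₂.
Selectivity: 2ξ₁ / (2ξ₂) = 1.22 → ξ₁ = 1.22 ξ₂.
Substitute: (1·1.22 + 2) ξ₂ = 366.8 → ξ₂ = 113.9 lbmol/h, ξ₁ = 139 lbmol/h.
Outlet amounts (n = n₀ + Σ ν·ξ):
  M: 491 − 1(139) − 2(113.9) = 124.2
  U: 882 − 1(139) − 1(113.9) = 629.1
  R: 0 + 2(139) = 277.9
  Q: 0 + 2(113.9) = 227.8

278 lbmol/h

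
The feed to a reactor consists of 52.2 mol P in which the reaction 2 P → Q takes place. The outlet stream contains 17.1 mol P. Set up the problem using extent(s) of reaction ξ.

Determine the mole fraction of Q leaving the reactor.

0.506

For P: n = n₀ − 2ξ → 17.1 = 52.2 − 2ξ, giving ξ = 17.55 mol.
Outlet amounts (n = n₀ + ν ξ):
  P: 52.2 − 2(17.55) = 17.1
  Q: 0 + 1(17.55) = 17.55
Total out = 34.65 mol; y_Q = 17.55 / 34.65 = 0.5065.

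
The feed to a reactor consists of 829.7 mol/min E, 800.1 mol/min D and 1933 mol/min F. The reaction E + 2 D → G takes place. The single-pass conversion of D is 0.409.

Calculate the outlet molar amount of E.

D reacted = 0.409 × 800.1 = 327.2 mol/min; ν_D = −2, so ξ = 327.2/2 = 163.6 mol/min.
Outlet amounts (n = n₀ + ν ξ):
  E: 829.7 − 1(163.6) = 666.1
  D: 800.1 − 2(163.6) = 472.9
  G: 0 + 1(163.6) = 163.6
  F: 1933 (inert)

666 mol/min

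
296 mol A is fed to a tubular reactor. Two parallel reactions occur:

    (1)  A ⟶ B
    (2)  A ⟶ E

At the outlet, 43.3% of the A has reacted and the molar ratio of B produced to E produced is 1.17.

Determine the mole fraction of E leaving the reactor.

0.2

Conversion of A: A consumed = 0.433 × 296 = 128.2 mol = 1ξ₁ + 1ξ₂.
Selectivity: 1ξ₁ / (1ξ₂) = 1.17 → ξ₁ = 1.17 ξ₂.
Substitute: (1·1.17 + 1) ξ₂ = 128.2 → ξ₂ = 59.06 mol, ξ₁ = 69.1 mol.
Outlet amounts (n = n₀ + Σ ν·ξ):
  A: 296 − 1(69.1) − 1(59.06) = 167.8
  B: 0 + 1(69.1) = 69.1
  E: 0 + 1(59.06) = 59.06
Total out = 296 mol; y_E = 59.06 / 296 = 0.1995.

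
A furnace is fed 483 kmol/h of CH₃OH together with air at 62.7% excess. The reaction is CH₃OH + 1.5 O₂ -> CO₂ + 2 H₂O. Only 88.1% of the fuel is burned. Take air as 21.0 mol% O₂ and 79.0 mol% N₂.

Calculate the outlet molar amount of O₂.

540 kmol/h

Stoichiometric O₂ = 1.5 × 483 = 724.5 kmol/h; O₂ fed = 724.5 × 1.627 = 1179 kmol/h.
N₂ fed = 1179 × 79/21 = 4434 kmol/h.
Fuel reacted = 0.881 × 483 → ξ = 425.5 kmol/h.
Outlet (n = n₀ + ν ξ):
  CH₃OH: 483 − 1(425.5) = 57.48
  O₂: 1179 − 1.5(425.5) = 540.5
  N₂: 4434 (inert)
  CO₂: 0 + 1(425.5) = 425.5
  H₂O: 0 + 2(425.5) = 851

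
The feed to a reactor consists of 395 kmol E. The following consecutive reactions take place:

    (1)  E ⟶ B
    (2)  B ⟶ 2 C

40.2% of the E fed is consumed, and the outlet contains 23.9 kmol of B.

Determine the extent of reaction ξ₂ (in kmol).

Conversion of E: E consumed = 1ξ₁ = 0.402 × 395 → ξ₁ = 158.8 kmol.
B balance: n_B = 0 + 1ξ₁ − 1ξ₂ = 23.9 → ξ₂ = (1·158.8 − 23.9)/1 = 134.9 kmol.
Outlet amounts (n = n₀ + Σ ν·ξ):
  E: 395 − 1(158.8) = 236.2
  B: 0 + 1(158.8) − 1(134.9) = 23.9
  C: 0 + 2(134.9) = 269.8

ξ₂ = 135 kmol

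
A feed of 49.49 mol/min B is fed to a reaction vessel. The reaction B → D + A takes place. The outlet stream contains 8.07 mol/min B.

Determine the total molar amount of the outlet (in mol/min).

For B: n = n₀ − 1ξ → 8.07 = 49.49 − 1ξ, giving ξ = 41.42 mol/min.
Outlet amounts (n = n₀ + ν ξ):
  B: 49.49 − 1(41.42) = 8.07
  D: 0 + 1(41.42) = 41.42
  A: 0 + 1(41.42) = 41.42
Total out = 8.07 + 41.42 + 41.42 = 90.91 mol/min.

90.9 mol/min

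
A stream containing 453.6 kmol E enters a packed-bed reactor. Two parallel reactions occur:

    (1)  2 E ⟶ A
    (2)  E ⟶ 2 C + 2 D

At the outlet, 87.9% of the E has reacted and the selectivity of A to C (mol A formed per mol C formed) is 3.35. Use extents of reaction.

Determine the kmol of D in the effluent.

55.4 kmol

Conversion of E: E consumed = 0.879 × 453.6 = 398.7 kmol = 2ξ₁ + 1ξ₂.
Selectivity: 1ξ₁ / (2ξ₂) = 3.35 → ξ₁ = 6.7 ξ₂.
Substitute: (2·6.7 + 1) ξ₂ = 398.7 → ξ₂ = 27.69 kmol, ξ₁ = 185.5 kmol.
Outlet amounts (n = n₀ + Σ ν·ξ):
  E: 453.6 − 2(185.5) − 1(27.69) = 54.89
  A: 0 + 1(185.5) = 185.5
  C: 0 + 2(27.69) = 55.38
  D: 0 + 2(27.69) = 55.38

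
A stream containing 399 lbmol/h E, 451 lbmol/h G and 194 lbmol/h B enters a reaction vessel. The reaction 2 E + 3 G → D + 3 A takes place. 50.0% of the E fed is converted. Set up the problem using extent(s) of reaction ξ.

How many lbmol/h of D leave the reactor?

E reacted = 0.5 × 399 = 199.5 lbmol/h; ν_E = −2, so ξ = 199.5/2 = 99.75 lbmol/h.
Outlet amounts (n = n₀ + ν ξ):
  E: 399 − 2(99.75) = 199.5
  G: 451 − 3(99.75) = 151.8
  D: 0 + 1(99.75) = 99.75
  A: 0 + 3(99.75) = 299.2
  B: 194 (inert)

99.8 lbmol/h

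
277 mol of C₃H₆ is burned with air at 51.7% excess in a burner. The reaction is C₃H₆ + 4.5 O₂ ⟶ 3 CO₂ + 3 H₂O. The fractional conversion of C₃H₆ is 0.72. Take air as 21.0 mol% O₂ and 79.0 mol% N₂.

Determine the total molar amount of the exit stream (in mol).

Stoichiometric O₂ = 4.5 × 277 = 1246 mol; O₂ fed = 1246 × 1.517 = 1891 mol.
N₂ fed = 1891 × 79/21 = 7114 mol.
Fuel reacted = 0.72 × 277 → ξ = 199.4 mol.
Outlet (n = n₀ + ν ξ):
  C₃H₆: 277 − 1(199.4) = 77.56
  O₂: 1891 − 4.5(199.4) = 993.5
  N₂: 7114 (inert)
  CO₂: 0 + 3(199.4) = 598.3
  H₂O: 0 + 3(199.4) = 598.3
Total out = 77.56 + 993.5 + 7114 + 598.3 + 598.3 = 9381 mol.

9380 mol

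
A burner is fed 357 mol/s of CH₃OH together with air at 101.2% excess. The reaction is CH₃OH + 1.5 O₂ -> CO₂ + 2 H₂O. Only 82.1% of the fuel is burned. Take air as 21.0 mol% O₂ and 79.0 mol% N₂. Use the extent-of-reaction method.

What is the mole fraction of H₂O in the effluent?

Stoichiometric O₂ = 1.5 × 357 = 535.5 mol/s; O₂ fed = 535.5 × 2.012 = 1077 mol/s.
N₂ fed = 1077 × 79/21 = 4053 mol/s.
Fuel reacted = 0.821 × 357 → ξ = 293.1 mol/s.
Outlet (n = n₀ + ν ξ):
  CH₃OH: 357 − 1(293.1) = 63.9
  O₂: 1077 − 1.5(293.1) = 637.8
  N₂: 4053 (inert)
  CO₂: 0 + 1(293.1) = 293.1
  H₂O: 0 + 2(293.1) = 586.2
Total out = 5634 mol/s; y_H₂O = 586.2 / 5634 = 0.104.

0.104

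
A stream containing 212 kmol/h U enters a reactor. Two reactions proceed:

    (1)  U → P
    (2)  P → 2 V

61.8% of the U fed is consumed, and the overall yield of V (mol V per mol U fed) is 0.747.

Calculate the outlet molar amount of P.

51.8 kmol/h

Conversion of U: U consumed = 1ξ₁ = 0.618 × 212 → ξ₁ = 131 kmol/h.
Yield of V: 2ξ₂ / 212 = 0.747 → ξ₂ = 79.18 kmol/h.
Outlet amounts (n = n₀ + Σ ν·ξ):
  U: 212 − 1(131) = 80.98
  P: 0 + 1(131) − 1(79.18) = 51.83
  V: 0 + 2(79.18) = 158.4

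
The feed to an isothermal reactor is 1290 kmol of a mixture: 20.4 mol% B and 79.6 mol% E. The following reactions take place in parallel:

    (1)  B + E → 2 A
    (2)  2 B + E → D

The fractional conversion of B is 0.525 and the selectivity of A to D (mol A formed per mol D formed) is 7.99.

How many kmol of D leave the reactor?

23 kmol

Conversion of B: B consumed = 0.525 × 263.2 = 138.2 kmol = 1ξ₁ + 2ξ₂.
Selectivity: 2ξ₁ / (1ξ₂) = 7.99 → ξ₁ = 3.995 ξ₂.
Substitute: (1·3.995 + 2) ξ₂ = 138.2 → ξ₂ = 23.05 kmol, ξ₁ = 92.07 kmol.
Outlet amounts (n = n₀ + Σ ν·ξ):
  B: 263.2 − 1(92.07) − 2(23.05) = 125
  E: 1027 − 1(92.07) − 1(23.05) = 911.7
  A: 0 + 2(92.07) = 184.1
  D: 0 + 1(23.05) = 23.05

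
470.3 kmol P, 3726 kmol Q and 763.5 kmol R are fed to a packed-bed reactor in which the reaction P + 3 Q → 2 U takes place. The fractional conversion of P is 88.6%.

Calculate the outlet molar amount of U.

833 kmol

P reacted = 0.886 × 470.3 = 416.7 kmol; ν_P = −1, so ξ = 416.7/1 = 416.7 kmol.
Outlet amounts (n = n₀ + ν ξ):
  P: 470.3 − 1(416.7) = 53.61
  Q: 3726 − 3(416.7) = 2476
  U: 0 + 2(416.7) = 833.4
  R: 763.5 (inert)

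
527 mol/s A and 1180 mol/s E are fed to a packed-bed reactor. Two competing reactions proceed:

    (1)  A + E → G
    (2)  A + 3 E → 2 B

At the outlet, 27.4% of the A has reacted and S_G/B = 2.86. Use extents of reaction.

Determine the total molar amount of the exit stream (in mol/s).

1540 mol/s

Conversion of A: A consumed = 0.274 × 527 = 144.4 mol/s = 1ξ₁ + 1ξ₂.
Selectivity: 1ξ₁ / (2ξ₂) = 2.86 → ξ₁ = 5.72 ξ₂.
Substitute: (1·5.72 + 1) ξ₂ = 144.4 → ξ₂ = 21.49 mol/s, ξ₁ = 122.9 mol/s.
Outlet amounts (n = n₀ + Σ ν·ξ):
  A: 527 − 1(122.9) − 1(21.49) = 382.6
  E: 1180 − 1(122.9) − 3(21.49) = 992.6
  G: 0 + 1(122.9) = 122.9
  B: 0 + 2(21.49) = 42.98
Total out = 382.6 + 992.6 + 122.9 + 42.98 = 1541 mol/s.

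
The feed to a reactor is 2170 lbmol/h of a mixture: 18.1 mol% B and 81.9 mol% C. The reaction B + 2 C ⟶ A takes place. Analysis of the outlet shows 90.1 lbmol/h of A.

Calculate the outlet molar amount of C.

For A: n = n₀ + 1ξ → 90.1 = 0 + 1ξ, giving ξ = 90.1 lbmol/h.
Outlet amounts (n = n₀ + ν ξ):
  B: 392.8 − 1(90.1) = 302.7
  C: 1777 − 2(90.1) = 1597
  A: 0 + 1(90.1) = 90.1

1600 lbmol/h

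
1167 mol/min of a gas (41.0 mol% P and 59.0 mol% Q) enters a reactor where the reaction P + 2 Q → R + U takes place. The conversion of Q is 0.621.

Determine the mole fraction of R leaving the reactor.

0.224

Q reacted = 0.621 × 688.5 = 427.6 mol/min; ν_Q = −2, so ξ = 427.6/2 = 213.8 mol/min.
Outlet amounts (n = n₀ + ν ξ):
  P: 478.5 − 1(213.8) = 264.7
  Q: 688.5 − 2(213.8) = 261
  R: 0 + 1(213.8) = 213.8
  U: 0 + 1(213.8) = 213.8
Total out = 953.2 mol/min; y_R = 213.8 / 953.2 = 0.2243.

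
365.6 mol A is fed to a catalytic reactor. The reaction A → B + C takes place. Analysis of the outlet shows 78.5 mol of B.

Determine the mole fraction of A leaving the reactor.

For B: n = n₀ + 1ξ → 78.5 = 0 + 1ξ, giving ξ = 78.5 mol.
Outlet amounts (n = n₀ + ν ξ):
  A: 365.6 − 1(78.5) = 287.1
  B: 0 + 1(78.5) = 78.5
  C: 0 + 1(78.5) = 78.5
Total out = 444.1 mol; y_A = 287.1 / 444.1 = 0.6465.

0.646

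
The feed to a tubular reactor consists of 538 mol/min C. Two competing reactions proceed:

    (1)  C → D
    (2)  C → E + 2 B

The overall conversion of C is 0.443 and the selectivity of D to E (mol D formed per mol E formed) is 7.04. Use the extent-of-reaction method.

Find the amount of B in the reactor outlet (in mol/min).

59.3 mol/min

Conversion of C: C consumed = 0.443 × 538 = 238.3 mol/min = 1ξ₁ + 1ξ₂.
Selectivity: 1ξ₁ / (1ξ₂) = 7.04 → ξ₁ = 7.04 ξ₂.
Substitute: (1·7.04 + 1) ξ₂ = 238.3 → ξ₂ = 29.64 mol/min, ξ₁ = 208.7 mol/min.
Outlet amounts (n = n₀ + Σ ν·ξ):
  C: 538 − 1(208.7) − 1(29.64) = 299.7
  D: 0 + 1(208.7) = 208.7
  E: 0 + 1(29.64) = 29.64
  B: 0 + 2(29.64) = 59.29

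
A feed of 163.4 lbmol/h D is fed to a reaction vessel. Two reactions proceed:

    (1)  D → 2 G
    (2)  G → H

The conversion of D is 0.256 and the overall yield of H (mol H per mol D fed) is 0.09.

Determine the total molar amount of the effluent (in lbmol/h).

205 lbmol/h

Conversion of D: D consumed = 1ξ₁ = 0.256 × 163.4 → ξ₁ = 41.83 lbmol/h.
Yield of H: 1ξ₂ / 163.4 = 0.09 → ξ₂ = 14.71 lbmol/h.
Outlet amounts (n = n₀ + Σ ν·ξ):
  D: 163.4 − 1(41.83) = 121.6
  G: 0 + 2(41.83) − 1(14.71) = 68.95
  H: 0 + 1(14.71) = 14.71
Total out = 121.6 + 68.95 + 14.71 = 205.2 lbmol/h.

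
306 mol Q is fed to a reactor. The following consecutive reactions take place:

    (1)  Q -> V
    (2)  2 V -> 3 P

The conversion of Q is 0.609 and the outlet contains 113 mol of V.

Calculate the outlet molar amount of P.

Conversion of Q: Q consumed = 1ξ₁ = 0.609 × 306 → ξ₁ = 186.4 mol.
V balance: n_V = 0 + 1ξ₁ − 2ξ₂ = 113 → ξ₂ = (1·186.4 − 113)/2 = 36.68 mol.
Outlet amounts (n = n₀ + Σ ν·ξ):
  Q: 306 − 1(186.4) = 119.6
  V: 0 + 1(186.4) − 2(36.68) = 113
  P: 0 + 3(36.68) = 110

110 mol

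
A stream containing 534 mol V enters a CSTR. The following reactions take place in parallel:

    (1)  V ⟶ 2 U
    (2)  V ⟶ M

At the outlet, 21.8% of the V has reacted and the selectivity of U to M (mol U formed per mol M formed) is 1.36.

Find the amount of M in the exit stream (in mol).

69.3 mol

Conversion of V: V consumed = 0.218 × 534 = 116.4 mol = 1ξ₁ + 1ξ₂.
Selectivity: 2ξ₁ / (1ξ₂) = 1.36 → ξ₁ = 0.68 ξ₂.
Substitute: (1·0.68 + 1) ξ₂ = 116.4 → ξ₂ = 69.29 mol, ξ₁ = 47.12 mol.
Outlet amounts (n = n₀ + Σ ν·ξ):
  V: 534 − 1(47.12) − 1(69.29) = 417.6
  U: 0 + 2(47.12) = 94.24
  M: 0 + 1(69.29) = 69.29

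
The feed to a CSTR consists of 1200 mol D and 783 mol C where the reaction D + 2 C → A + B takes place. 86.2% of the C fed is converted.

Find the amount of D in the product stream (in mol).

C reacted = 0.862 × 783 = 674.9 mol; ν_C = −2, so ξ = 674.9/2 = 337.5 mol.
Outlet amounts (n = n₀ + ν ξ):
  D: 1200 − 1(337.5) = 862.5
  C: 783 − 2(337.5) = 108.1
  A: 0 + 1(337.5) = 337.5
  B: 0 + 1(337.5) = 337.5

863 mol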